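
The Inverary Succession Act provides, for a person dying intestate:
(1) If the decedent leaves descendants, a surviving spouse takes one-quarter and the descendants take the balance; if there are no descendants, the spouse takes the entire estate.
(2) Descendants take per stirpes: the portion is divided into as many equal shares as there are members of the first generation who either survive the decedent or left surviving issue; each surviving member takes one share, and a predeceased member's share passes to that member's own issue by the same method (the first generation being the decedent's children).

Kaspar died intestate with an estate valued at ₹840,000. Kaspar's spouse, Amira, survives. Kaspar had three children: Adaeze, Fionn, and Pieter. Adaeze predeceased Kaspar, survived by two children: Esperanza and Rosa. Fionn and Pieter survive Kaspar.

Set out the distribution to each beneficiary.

Amira takes one-quarter of ₹840,000 = ₹210,000. The remaining ₹630,000 passes to the descendants.
The descendants' portion (₹630,000) is divided into 3 shares of ₹210,000: Fionn and Pieter each take ₹210,000; Adaeze's ₹210,000 share passes to Adaeze's issue.
Adaeze's share (₹210,000) is divided into 2 shares of ₹105,000: Esperanza and Rosa each take ₹105,000.

Amira: ₹210,000; Esperanza: ₹105,000; Rosa: ₹105,000; Fionn: ₹210,000; Pieter: ₹210,000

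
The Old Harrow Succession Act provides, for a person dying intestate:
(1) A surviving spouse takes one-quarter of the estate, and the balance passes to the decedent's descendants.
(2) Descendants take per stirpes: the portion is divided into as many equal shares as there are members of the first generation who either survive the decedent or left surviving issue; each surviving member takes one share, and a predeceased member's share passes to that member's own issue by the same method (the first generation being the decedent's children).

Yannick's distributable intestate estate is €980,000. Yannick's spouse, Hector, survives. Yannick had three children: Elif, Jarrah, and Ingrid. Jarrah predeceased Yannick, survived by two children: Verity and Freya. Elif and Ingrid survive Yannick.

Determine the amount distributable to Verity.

Verity receives €122,500.

Hector takes one-quarter of €980,000 = €245,000. The remaining €735,000 passes to the descendants.
The descendants' portion (€735,000) is divided into 3 shares of €245,000: Elif and Ingrid each take €245,000; Jarrah's €245,000 share passes to Jarrah's issue.
Jarrah's share (€245,000) is divided into 2 shares of €122,500: Verity and Freya each take €122,500.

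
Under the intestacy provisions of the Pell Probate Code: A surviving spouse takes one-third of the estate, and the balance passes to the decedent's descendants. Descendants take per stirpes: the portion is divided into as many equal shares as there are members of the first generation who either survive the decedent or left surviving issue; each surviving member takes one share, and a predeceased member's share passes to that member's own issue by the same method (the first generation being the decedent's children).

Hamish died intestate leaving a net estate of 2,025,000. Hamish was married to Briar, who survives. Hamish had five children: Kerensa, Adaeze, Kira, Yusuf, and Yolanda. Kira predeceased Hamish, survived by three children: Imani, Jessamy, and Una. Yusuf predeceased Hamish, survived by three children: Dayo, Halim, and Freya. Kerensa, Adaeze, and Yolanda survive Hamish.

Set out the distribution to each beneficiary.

Briar takes one-third of 2,025,000 = 675,000. The remaining 1,350,000 passes to the descendants.
The descendants' portion (1,350,000) is divided into 5 shares of 270,000: Kerensa, Adaeze, and Yolanda each take 270,000; Kira's 270,000 share passes to Kira's issue; Yusuf's 270,000 share passes to Yusuf's issue.
Kira's share (270,000) is divided into 3 shares of 90,000: Imani, Jessamy, and Una each take 90,000.
Yusuf's share (270,000) is divided into 3 shares of 90,000: Dayo, Halim, and Freya each take 90,000.

Briar: 675,000; Kerensa: 270,000; Adaeze: 270,000; Imani: 90,000; Jessamy: 90,000; Una: 90,000; Dayo: 90,000; Halim: 90,000; Freya: 90,000; Yolanda: 270,000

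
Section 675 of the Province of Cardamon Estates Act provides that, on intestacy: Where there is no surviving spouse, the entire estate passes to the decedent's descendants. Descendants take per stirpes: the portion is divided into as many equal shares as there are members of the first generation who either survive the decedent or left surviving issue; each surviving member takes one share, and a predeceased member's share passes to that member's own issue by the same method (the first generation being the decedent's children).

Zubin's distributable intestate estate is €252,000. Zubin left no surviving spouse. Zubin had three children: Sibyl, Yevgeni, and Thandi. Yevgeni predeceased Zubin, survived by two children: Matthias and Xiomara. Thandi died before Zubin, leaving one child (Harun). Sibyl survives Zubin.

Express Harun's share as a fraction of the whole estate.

Harun receives 1/3 of the estate.

The entire €252,000 passes to the descendants.
That amount (€252,000) is divided into 3 shares of €84,000: Sibyl takes €84,000; Yevgeni's €84,000 share passes to Yevgeni's issue; Thandi's €84,000 share passes to Thandi's issue.
Yevgeni's share (€84,000) is divided into 2 shares of €42,000: Matthias and Xiomara each take €42,000.
Thandi's share (€84,000) passes entirely to Harun.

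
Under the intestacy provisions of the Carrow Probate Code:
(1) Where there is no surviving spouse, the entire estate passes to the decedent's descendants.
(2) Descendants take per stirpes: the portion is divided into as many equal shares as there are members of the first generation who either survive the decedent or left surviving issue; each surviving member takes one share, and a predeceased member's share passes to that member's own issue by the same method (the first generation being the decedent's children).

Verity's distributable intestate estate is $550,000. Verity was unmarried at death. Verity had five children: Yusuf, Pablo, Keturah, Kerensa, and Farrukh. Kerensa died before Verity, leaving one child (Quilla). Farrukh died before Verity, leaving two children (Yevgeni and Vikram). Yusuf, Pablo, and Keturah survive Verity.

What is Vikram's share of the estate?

The entire $550,000 passes to the descendants.
That amount ($550,000) is divided into 5 shares of $110,000: Yusuf, Pablo, and Keturah each take $110,000; Kerensa's $110,000 share passes to Kerensa's issue; Farrukh's $110,000 share passes to Farrukh's issue.
Kerensa's share ($110,000) passes entirely to Quilla.
Farrukh's share ($110,000) is divided into 2 shares of $55,000: Yevgeni and Vikram each take $55,000.

Vikram receives $55,000.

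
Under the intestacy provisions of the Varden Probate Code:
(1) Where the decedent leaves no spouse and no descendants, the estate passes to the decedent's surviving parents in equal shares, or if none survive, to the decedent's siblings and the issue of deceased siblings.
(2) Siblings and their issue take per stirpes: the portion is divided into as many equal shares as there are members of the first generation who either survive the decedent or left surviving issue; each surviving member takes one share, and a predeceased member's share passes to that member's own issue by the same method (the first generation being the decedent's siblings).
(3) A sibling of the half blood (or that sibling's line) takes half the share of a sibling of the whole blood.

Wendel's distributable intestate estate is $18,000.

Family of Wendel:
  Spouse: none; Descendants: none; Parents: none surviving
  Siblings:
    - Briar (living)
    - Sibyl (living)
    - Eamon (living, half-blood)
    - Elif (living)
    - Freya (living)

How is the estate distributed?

The entire $18,000 passes to the siblings and their issue.
Counting each half-blood sibling's line as half a unit, there are 9/2 units in $18,000, so one unit is $4,000. Whole-blood lines (Briar, Sibyl, Elif, and Freya) take $4,000 each; half-blood lines (Eamon) take $2,000 each.

Briar: $4,000; Sibyl: $4,000; Eamon: $2,000; Elif: $4,000; Freya: $4,000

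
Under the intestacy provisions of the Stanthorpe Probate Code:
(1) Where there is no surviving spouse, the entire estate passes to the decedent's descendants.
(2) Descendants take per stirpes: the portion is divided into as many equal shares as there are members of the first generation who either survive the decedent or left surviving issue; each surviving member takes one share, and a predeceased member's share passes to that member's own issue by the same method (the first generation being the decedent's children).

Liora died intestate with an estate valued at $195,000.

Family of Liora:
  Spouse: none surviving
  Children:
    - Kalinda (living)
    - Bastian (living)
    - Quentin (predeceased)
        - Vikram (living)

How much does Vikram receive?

Vikram receives $65,000.

The entire $195,000 passes to the descendants.
That amount ($195,000) is divided into 3 shares of $65,000: Kalinda and Bastian each take $65,000; Quentin's $65,000 share passes to Quentin's issue.
Quentin's share ($65,000) passes entirely to Vikram.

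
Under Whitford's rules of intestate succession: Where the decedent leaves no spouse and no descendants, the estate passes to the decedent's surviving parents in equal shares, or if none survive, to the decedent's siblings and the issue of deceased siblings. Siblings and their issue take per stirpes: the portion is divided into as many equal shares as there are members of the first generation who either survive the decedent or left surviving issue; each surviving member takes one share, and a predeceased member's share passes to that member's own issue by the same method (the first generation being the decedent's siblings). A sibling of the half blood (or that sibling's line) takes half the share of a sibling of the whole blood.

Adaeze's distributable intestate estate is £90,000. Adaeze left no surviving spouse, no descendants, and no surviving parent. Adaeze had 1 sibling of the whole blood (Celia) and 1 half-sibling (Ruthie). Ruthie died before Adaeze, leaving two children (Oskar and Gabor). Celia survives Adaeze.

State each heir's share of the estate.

The entire £90,000 passes to the siblings and their issue.
Counting each half-blood sibling's line as half a unit, there are 3/2 units in £90,000, so one unit is £60,000. Whole-blood lines (Celia) take £60,000 each; half-blood lines (Ruthie) take £30,000 each.
Ruthie's share (£30,000) is divided into 2 shares of £15,000: Oskar and Gabor each take £15,000.

Oskar: £15,000; Gabor: £15,000; Celia: £60,000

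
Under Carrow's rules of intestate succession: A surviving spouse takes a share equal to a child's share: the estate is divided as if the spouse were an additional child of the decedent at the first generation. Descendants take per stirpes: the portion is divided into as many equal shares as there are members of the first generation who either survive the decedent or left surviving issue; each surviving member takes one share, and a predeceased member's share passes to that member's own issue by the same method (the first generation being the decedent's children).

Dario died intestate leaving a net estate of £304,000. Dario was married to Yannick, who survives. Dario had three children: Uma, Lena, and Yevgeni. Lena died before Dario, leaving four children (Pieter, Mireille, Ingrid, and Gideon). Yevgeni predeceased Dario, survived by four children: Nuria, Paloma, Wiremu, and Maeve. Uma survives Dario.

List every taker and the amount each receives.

Yannick: £76,000; Uma: £76,000; Pieter: £19,000; Mireille: £19,000; Ingrid: £19,000; Gideon: £19,000; Nuria: £19,000; Paloma: £19,000; Wiremu: £19,000; Maeve: £19,000

The spouse counts as an additional share at the children's level, so there are 4 primary shares of £76,000. Yannick takes one such share (£76,000).
The children's combined portion (£228,000) is divided into 3 shares of £76,000: Uma takes £76,000; Lena's £76,000 share passes to Lena's issue; Yevgeni's £76,000 share passes to Yevgeni's issue.
Lena's share (£76,000) is divided into 4 shares of £19,000: Pieter, Mireille, Ingrid, and Gideon each take £19,000.
Yevgeni's share (£76,000) is divided into 4 shares of £19,000: Nuria, Paloma, Wiremu, and Maeve each take £19,000.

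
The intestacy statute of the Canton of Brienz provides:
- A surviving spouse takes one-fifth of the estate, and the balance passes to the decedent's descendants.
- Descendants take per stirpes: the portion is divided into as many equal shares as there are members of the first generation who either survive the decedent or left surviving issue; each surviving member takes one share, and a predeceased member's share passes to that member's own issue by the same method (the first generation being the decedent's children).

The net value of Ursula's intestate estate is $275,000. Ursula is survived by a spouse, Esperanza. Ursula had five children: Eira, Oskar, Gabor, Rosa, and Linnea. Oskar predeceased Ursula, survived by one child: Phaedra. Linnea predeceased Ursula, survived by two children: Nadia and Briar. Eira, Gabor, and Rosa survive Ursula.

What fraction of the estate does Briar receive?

Esperanza takes one-fifth of $275,000 = $55,000. The remaining $220,000 passes to the descendants.
The descendants' portion ($220,000) is divided into 5 shares of $44,000: Eira, Gabor, and Rosa each take $44,000; Oskar's $44,000 share passes to Oskar's issue; Linnea's $44,000 share passes to Linnea's issue.
Oskar's share ($44,000) passes entirely to Phaedra.
Linnea's share ($44,000) is divided into 2 shares of $22,000: Nadia and Briar each take $22,000.

Briar receives 2/25 of the estate.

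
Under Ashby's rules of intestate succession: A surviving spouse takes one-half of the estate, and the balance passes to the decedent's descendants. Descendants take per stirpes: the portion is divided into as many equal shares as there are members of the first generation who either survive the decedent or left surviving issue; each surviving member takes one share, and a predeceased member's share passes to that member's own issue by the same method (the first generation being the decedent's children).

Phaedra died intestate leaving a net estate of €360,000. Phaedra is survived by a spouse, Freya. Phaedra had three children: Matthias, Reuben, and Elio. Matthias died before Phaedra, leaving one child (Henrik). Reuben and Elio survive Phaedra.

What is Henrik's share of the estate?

Freya takes one-half of €360,000 = €180,000. The remaining €180,000 passes to the descendants.
The descendants' portion (€180,000) is divided into 3 shares of €60,000: Reuben and Elio each take €60,000; Matthias's €60,000 share passes to Matthias's issue.
Matthias's share (€60,000) passes entirely to Henrik.

Henrik receives €60,000.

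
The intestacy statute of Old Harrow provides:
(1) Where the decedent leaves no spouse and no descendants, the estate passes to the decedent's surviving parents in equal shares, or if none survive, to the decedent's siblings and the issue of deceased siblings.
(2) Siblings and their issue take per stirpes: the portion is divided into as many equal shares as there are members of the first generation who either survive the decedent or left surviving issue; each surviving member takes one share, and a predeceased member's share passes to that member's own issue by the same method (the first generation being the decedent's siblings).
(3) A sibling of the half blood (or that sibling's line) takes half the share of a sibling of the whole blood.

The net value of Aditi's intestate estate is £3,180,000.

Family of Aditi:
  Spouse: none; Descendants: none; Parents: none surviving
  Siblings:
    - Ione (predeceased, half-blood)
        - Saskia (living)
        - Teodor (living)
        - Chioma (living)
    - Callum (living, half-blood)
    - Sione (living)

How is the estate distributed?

Saskia: £265,000; Teodor: £265,000; Chioma: £265,000; Callum: £795,000; Sione: £1,590,000

The entire £3,180,000 passes to the siblings and their issue.
Counting each half-blood sibling's line as half a unit, there are 2 units in £3,180,000, so one unit is £1,590,000. Whole-blood lines (Sione) take £1,590,000 each; half-blood lines (Ione and Callum) take £795,000 each.
Ione's share (£795,000) is divided into 3 shares of £265,000: Saskia, Teodor, and Chioma each take £265,000.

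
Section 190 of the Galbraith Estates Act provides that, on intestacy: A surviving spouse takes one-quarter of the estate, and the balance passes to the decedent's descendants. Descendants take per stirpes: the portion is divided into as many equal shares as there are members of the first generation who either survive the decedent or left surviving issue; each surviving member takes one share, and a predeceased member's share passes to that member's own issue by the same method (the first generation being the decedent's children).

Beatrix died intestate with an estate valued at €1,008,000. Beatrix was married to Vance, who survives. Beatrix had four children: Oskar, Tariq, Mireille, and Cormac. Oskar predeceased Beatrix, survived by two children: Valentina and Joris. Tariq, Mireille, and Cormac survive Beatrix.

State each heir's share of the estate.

Vance: €252,000; Valentina: €94,500; Joris: €94,500; Tariq: €189,000; Mireille: €189,000; Cormac: €189,000

Vance takes one-quarter of €1,008,000 = €252,000. The remaining €756,000 passes to the descendants.
The descendants' portion (€756,000) is divided into 4 shares of €189,000: Tariq, Mireille, and Cormac each take €189,000; Oskar's €189,000 share passes to Oskar's issue.
Oskar's share (€189,000) is divided into 2 shares of €94,500: Valentina and Joris each take €94,500.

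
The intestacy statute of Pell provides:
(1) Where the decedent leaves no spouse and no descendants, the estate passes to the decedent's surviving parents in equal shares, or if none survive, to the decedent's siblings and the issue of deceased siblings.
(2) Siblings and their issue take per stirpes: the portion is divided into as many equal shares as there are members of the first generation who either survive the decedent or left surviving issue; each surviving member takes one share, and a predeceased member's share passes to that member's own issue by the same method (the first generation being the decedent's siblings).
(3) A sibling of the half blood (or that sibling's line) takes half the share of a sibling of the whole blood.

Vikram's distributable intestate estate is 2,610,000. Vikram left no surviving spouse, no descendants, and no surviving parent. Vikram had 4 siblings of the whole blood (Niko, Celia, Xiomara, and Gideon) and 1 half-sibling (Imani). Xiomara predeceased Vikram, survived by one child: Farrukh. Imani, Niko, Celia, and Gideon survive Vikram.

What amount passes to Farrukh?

Farrukh receives 580,000.

The entire 2,610,000 passes to the siblings and their issue.
Counting each half-blood sibling's line as half a unit, there are 9/2 units in 2,610,000, so one unit is 580,000. Whole-blood lines (Niko, Celia, Xiomara, and Gideon) take 580,000 each; half-blood lines (Imani) take 290,000 each.
Xiomara's share (580,000) passes entirely to Farrukh.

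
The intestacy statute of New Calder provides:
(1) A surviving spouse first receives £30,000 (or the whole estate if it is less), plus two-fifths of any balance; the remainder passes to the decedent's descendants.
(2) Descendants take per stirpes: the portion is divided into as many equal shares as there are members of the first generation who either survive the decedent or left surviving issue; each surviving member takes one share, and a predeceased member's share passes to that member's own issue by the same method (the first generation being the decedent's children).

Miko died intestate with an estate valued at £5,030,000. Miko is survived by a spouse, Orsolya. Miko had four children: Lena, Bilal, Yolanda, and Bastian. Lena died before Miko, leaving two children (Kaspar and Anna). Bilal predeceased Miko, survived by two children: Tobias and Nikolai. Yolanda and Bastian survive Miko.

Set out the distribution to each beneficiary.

Orsolya first takes £30,000, leaving a balance of £5,000,000. Orsolya then takes two-fifths of the balance (£2,000,000), for a total of £2,030,000. The remaining £3,000,000 passes to the descendants.
The descendants' portion (£3,000,000) is divided into 4 shares of £750,000: Yolanda and Bastian each take £750,000; Lena's £750,000 share passes to Lena's issue; Bilal's £750,000 share passes to Bilal's issue.
Lena's share (£750,000) is divided into 2 shares of £375,000: Kaspar and Anna each take £375,000.
Bilal's share (£750,000) is divided into 2 shares of £375,000: Tobias and Nikolai each take £375,000.

Orsolya: £2,030,000; Kaspar: £375,000; Anna: £375,000; Tobias: £375,000; Nikolai: £375,000; Yolanda: £750,000; Bastian: £750,000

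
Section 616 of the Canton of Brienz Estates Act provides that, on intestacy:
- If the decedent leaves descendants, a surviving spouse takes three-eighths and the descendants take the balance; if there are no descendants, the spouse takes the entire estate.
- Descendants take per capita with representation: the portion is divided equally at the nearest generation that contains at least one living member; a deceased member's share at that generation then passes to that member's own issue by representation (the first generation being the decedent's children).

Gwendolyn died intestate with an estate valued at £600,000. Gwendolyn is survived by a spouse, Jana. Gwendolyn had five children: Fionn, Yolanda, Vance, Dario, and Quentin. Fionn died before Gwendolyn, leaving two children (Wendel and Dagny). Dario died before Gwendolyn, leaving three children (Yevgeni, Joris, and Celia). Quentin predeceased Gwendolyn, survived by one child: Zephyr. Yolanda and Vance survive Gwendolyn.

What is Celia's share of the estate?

Celia receives £25,000.

Jana takes three-eighths of £600,000 = £225,000. The remaining £375,000 passes to the descendants.
The descendants' portion (£375,000) is divided into 5 shares of £75,000: Yolanda and Vance each take £75,000; Fionn's £75,000 share passes to Fionn's issue; Dario's £75,000 share passes to Dario's issue; Quentin's £75,000 share passes to Quentin's issue.
Fionn's share (£75,000) is divided into 2 shares of £37,500: Wendel and Dagny each take £37,500.
Dario's share (£75,000) is divided into 3 shares of £25,000: Yevgeni, Joris, and Celia each take £25,000.
Quentin's share (£75,000) passes entirely to Zephyr.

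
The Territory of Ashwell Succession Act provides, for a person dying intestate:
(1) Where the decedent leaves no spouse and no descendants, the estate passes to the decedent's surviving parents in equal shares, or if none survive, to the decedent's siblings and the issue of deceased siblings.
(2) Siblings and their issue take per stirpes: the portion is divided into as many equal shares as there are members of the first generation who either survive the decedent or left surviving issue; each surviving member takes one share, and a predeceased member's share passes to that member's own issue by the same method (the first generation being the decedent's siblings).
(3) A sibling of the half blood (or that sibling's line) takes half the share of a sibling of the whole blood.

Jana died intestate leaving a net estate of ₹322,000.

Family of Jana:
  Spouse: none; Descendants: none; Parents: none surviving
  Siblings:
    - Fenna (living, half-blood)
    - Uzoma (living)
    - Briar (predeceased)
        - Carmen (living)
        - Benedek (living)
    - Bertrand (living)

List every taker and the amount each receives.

The entire ₹322,000 passes to the siblings and their issue.
Counting each half-blood sibling's line as half a unit, there are 7/2 units in ₹322,000, so one unit is ₹92,000. Whole-blood lines (Uzoma, Briar, and Bertrand) take ₹92,000 each; half-blood lines (Fenna) take ₹46,000 each.
Briar's share (₹92,000) is divided into 2 shares of ₹46,000: Carmen and Benedek each take ₹46,000.

Fenna: ₹46,000; Uzoma: ₹92,000; Carmen: ₹46,000; Benedek: ₹46,000; Bertrand: ₹92,000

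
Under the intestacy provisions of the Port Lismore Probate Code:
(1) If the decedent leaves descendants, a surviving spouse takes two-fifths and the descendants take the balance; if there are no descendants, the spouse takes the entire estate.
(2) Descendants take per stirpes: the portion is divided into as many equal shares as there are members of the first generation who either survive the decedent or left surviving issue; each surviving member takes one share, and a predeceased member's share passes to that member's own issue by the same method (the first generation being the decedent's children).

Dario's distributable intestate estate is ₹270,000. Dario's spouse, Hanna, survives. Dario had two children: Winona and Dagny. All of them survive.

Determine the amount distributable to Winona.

Hanna takes two-fifths of ₹270,000 = ₹108,000. The remaining ₹162,000 passes to the descendants.
The descendants' portion (₹162,000) is divided into 2 shares of ₹81,000: Winona and Dagny each take ₹81,000.

Winona receives ₹81,000.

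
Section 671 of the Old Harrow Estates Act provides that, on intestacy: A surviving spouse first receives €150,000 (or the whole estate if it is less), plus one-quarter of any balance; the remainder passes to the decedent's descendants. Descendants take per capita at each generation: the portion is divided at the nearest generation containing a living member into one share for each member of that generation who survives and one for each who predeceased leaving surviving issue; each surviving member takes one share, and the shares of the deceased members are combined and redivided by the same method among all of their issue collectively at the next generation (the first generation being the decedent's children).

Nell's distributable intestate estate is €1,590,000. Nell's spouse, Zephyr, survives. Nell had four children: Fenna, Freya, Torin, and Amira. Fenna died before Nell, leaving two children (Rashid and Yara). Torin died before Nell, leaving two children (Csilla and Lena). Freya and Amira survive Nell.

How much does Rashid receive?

Rashid receives €135,000.

Zephyr first takes €150,000, leaving a balance of €1,440,000. Zephyr then takes one-quarter of the balance (€360,000), for a total of €510,000. The remaining €1,080,000 passes to the descendants.
The descendants' portion (€1,080,000) is divided at the children's generation into 4 shares of €270,000. Freya and Amira each take €270,000. The 2 shares of the deceased (Fenna and Torin) are combined into a pool of €540,000.
That pool (€540,000) is divided at the grandchildren's generation equally among Rashid, Yara, Csilla, and Lena: €135,000 each.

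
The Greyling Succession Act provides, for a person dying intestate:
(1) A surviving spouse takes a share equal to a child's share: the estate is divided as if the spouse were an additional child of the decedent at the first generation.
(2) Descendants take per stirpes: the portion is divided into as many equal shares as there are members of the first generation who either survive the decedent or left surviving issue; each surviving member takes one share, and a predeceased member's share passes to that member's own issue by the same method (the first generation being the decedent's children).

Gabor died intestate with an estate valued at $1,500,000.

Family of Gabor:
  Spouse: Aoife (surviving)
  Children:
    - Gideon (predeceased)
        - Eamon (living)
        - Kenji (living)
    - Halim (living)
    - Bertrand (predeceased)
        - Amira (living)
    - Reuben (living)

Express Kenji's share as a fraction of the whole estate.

The spouse counts as an additional share at the children's level, so there are 5 primary shares of $300,000. Aoife takes one such share ($300,000).
The children's combined portion ($1,200,000) is divided into 4 shares of $300,000: Halim and Reuben each take $300,000; Gideon's $300,000 share passes to Gideon's issue; Bertrand's $300,000 share passes to Bertrand's issue.
Gideon's share ($300,000) is divided into 2 shares of $150,000: Eamon and Kenji each take $150,000.
Bertrand's share ($300,000) passes entirely to Amira.

Kenji receives 1/10 of the estate.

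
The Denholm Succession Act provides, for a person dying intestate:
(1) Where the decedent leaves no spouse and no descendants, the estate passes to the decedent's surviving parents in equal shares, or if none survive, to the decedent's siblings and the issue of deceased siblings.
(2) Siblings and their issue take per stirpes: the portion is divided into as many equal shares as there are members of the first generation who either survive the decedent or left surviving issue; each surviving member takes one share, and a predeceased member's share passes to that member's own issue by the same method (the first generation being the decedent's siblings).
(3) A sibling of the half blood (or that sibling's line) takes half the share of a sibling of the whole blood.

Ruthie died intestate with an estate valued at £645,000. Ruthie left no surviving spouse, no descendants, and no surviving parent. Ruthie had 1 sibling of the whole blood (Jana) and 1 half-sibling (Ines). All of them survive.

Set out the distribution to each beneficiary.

Ines: £215,000; Jana: £430,000

The entire £645,000 passes to the siblings and their issue.
Counting each half-blood sibling's line as half a unit, there are 3/2 units in £645,000, so one unit is £430,000. Whole-blood lines (Jana) take £430,000 each; half-blood lines (Ines) take £215,000 each.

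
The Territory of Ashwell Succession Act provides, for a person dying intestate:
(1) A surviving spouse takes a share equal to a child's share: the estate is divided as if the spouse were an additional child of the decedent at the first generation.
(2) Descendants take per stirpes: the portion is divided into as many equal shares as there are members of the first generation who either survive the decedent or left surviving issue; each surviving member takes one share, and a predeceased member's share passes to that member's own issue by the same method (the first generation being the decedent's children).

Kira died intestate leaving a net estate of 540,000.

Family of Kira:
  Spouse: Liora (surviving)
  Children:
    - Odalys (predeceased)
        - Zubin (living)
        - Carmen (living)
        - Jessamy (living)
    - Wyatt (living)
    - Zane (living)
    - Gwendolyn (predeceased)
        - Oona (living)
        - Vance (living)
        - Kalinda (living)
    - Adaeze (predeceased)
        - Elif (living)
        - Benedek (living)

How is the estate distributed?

The spouse counts as an additional share at the children's level, so there are 6 primary shares of 90,000. Liora takes one such share (90,000).
The children's combined portion (450,000) is divided into 5 shares of 90,000: Wyatt and Zane each take 90,000; Odalys's 90,000 share passes to Odalys's issue; Gwendolyn's 90,000 share passes to Gwendolyn's issue; Adaeze's 90,000 share passes to Adaeze's issue.
Odalys's share (90,000) is divided into 3 shares of 30,000: Zubin, Carmen, and Jessamy each take 30,000.
Gwendolyn's share (90,000) is divided into 3 shares of 30,000: Oona, Vance, and Kalinda each take 30,000.
Adaeze's share (90,000) is divided into 2 shares of 45,000: Elif and Benedek each take 45,000.

Liora: 90,000; Zubin: 30,000; Carmen: 30,000; Jessamy: 30,000; Wyatt: 90,000; Zane: 90,000; Oona: 30,000; Vance: 30,000; Kalinda: 30,000; Elif: 45,000; Benedek: 45,000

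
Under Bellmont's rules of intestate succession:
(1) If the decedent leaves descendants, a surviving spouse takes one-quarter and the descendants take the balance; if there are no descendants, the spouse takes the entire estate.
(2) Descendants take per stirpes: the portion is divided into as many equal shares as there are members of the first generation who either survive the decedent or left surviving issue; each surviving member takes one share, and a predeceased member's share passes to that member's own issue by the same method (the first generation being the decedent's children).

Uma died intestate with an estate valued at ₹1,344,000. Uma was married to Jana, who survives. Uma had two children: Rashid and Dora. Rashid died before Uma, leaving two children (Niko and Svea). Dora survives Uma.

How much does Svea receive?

Svea receives ₹252,000.

Jana takes one-quarter of ₹1,344,000 = ₹336,000. The remaining ₹1,008,000 passes to the descendants.
The descendants' portion (₹1,008,000) is divided into 2 shares of ₹504,000: Dora takes ₹504,000; Rashid's ₹504,000 share passes to Rashid's issue.
Rashid's share (₹504,000) is divided into 2 shares of ₹252,000: Niko and Svea each take ₹252,000.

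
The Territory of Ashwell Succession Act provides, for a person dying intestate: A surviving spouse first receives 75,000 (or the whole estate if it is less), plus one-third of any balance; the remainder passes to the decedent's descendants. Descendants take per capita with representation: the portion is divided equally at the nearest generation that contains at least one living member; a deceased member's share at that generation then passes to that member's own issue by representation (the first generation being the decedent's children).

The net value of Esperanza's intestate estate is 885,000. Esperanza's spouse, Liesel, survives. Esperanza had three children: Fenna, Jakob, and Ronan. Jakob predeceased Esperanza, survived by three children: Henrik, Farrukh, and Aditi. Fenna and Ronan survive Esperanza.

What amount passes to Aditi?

Liesel first takes 75,000, leaving a balance of 810,000. Liesel then takes one-third of the balance (270,000), for a total of 345,000. The remaining 540,000 passes to the descendants.
The descendants' portion (540,000) is divided into 3 shares of 180,000: Fenna and Ronan each take 180,000; Jakob's 180,000 share passes to Jakob's issue.
Jakob's share (180,000) is divided into 3 shares of 60,000: Henrik, Farrukh, and Aditi each take 60,000.

Aditi receives 60,000.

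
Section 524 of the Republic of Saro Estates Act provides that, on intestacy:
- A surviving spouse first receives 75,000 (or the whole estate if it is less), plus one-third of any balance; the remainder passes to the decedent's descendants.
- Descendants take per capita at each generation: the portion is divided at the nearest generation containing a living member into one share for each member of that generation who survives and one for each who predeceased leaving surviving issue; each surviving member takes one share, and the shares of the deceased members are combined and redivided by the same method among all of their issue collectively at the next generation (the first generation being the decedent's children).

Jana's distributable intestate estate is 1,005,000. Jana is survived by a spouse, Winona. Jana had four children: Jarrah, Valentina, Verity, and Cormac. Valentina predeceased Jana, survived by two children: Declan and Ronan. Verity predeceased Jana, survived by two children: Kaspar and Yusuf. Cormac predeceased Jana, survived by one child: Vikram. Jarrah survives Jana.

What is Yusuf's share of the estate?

Winona first takes 75,000, leaving a balance of 930,000. Winona then takes one-third of the balance (310,000), for a total of 385,000. The remaining 620,000 passes to the descendants.
The descendants' portion (620,000) is divided at the children's generation into 4 shares of 155,000. Jarrah takes 155,000. The 3 shares of the deceased (Valentina, Verity, and Cormac) are combined into a pool of 465,000.
That pool (465,000) is divided at the grandchildren's generation equally among Declan, Ronan, Kaspar, Yusuf, and Vikram: 93,000 each.

Yusuf receives 93,000.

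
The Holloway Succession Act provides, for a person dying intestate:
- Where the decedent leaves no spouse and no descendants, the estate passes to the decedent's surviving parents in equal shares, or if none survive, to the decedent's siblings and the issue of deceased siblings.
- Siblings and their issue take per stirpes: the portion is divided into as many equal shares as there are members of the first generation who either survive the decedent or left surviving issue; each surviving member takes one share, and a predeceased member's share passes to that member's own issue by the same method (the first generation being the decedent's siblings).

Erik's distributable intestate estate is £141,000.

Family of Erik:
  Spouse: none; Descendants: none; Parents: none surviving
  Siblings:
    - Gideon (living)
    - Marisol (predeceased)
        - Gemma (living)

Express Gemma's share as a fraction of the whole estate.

The entire £141,000 passes to the siblings and their issue.
That amount (£141,000) is divided into 2 shares of £70,500: Gideon takes £70,500; Marisol's £70,500 share passes to Marisol's issue.
Marisol's share (£70,500) passes entirely to Gemma.

Gemma receives 1/2 of the estate.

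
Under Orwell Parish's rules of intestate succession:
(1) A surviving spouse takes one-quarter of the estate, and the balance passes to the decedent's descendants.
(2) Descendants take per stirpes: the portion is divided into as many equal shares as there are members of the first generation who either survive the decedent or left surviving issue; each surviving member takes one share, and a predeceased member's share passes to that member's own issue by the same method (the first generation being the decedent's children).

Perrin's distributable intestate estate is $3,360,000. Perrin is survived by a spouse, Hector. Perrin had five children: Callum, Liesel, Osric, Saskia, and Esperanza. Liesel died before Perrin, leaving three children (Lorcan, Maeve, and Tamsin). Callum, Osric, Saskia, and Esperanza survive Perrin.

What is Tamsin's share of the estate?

Hector takes one-quarter of $3,360,000 = $840,000. The remaining $2,520,000 passes to the descendants.
The descendants' portion ($2,520,000) is divided into 5 shares of $504,000: Callum, Osric, Saskia, and Esperanza each take $504,000; Liesel's $504,000 share passes to Liesel's issue.
Liesel's share ($504,000) is divided into 3 shares of $168,000: Lorcan, Maeve, and Tamsin each take $168,000.

Tamsin receives $168,000.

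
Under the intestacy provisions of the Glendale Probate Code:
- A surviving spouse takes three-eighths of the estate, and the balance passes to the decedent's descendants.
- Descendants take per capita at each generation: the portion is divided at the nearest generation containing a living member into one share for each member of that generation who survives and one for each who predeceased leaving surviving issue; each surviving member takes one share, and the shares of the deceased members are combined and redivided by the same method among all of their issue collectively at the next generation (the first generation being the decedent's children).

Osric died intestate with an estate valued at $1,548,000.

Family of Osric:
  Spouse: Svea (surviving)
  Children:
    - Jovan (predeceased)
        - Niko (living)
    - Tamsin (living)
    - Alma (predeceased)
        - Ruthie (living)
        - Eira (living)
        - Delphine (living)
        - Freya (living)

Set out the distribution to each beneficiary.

Svea takes three-eighths of $1,548,000 = $580,500. The remaining $967,500 passes to the descendants.
The descendants' portion ($967,500) is divided at the children's generation into 3 shares of $322,500. Tamsin takes $322,500. The 2 shares of the deceased (Jovan and Alma) are combined into a pool of $645,000.
That pool ($645,000) is divided at the grandchildren's generation equally among Niko, Ruthie, Eira, Delphine, and Freya: $129,000 each.

Svea: $580,500; Niko: $129,000; Tamsin: $322,500; Ruthie: $129,000; Eira: $129,000; Delphine: $129,000; Freya: $129,000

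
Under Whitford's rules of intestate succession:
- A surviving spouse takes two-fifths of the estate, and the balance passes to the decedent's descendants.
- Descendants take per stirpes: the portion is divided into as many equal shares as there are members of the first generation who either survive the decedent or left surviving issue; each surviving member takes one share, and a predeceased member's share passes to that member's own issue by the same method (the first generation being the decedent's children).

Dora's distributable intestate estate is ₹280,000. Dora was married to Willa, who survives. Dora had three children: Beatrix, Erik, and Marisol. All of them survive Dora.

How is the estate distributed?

Willa: ₹112,000; Beatrix: ₹56,000; Erik: ₹56,000; Marisol: ₹56,000

Willa takes two-fifths of ₹280,000 = ₹112,000. The remaining ₹168,000 passes to the descendants.
The descendants' portion (₹168,000) is divided into 3 shares of ₹56,000: Beatrix, Erik, and Marisol each take ₹56,000.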